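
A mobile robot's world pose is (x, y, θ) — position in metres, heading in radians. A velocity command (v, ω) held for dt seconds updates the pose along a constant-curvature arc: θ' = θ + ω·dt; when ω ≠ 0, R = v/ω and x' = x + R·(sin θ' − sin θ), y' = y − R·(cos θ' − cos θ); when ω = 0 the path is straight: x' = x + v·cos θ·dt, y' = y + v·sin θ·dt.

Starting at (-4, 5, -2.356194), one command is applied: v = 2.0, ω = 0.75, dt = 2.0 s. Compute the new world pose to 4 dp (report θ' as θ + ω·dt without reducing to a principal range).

θ' = -2.3562 + 0.75·2.0 = -0.8562
R = v/ω = 2.0/0.75 = 2.6667
x' = -4 + 2.6667·(sin -0.8562 − sin -2.3562) = -4.1287
y' = 5 − 2.6667·(cos -0.8562 − cos -2.3562) = 1.3669

(-4.1287, 1.3669, -0.8562)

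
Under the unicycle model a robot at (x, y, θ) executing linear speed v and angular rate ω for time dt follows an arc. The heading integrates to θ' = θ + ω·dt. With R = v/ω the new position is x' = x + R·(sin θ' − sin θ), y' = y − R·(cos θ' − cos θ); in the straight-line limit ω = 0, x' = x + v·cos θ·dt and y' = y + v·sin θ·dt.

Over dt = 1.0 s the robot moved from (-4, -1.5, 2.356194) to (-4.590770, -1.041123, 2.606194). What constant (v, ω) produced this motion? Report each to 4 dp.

Δθ = 2.606194 − 2.356194 = 0.250000
ω = Δθ/dt = 0.250000/1.0 = 0.2500
R = Δx/(sin θ' − sin θ) = 3.0000
v = R·ω = 3.0000·0.2500 = 0.7500

v = 0.7500, ω = 0.2500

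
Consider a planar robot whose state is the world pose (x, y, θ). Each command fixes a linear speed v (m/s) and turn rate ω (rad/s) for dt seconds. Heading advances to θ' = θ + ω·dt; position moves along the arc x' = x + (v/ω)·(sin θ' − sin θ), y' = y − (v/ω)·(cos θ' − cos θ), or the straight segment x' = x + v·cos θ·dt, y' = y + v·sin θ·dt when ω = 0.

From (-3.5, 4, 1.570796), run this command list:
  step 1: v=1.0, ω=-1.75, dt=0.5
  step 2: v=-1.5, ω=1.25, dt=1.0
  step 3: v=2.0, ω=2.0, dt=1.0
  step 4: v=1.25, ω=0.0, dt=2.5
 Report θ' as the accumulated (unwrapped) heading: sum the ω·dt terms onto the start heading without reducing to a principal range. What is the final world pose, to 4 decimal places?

(-7.4608, 1.1546, 3.9458)

step 1: θ'=0.6958 (R=-0.5714) → pose (-3.2949, 4.4386, 0.6958)
step 2: θ'=1.9458 (R=-1.2000) → pose (-3.6423, 3.0780, 1.9458)
step 3: θ'=3.9458 (R=1.0000) → pose (-5.2931, 3.4054, 3.9458)
step 4: θ'=3.9458 (straight) → pose (-7.4608, 1.1546, 3.9458)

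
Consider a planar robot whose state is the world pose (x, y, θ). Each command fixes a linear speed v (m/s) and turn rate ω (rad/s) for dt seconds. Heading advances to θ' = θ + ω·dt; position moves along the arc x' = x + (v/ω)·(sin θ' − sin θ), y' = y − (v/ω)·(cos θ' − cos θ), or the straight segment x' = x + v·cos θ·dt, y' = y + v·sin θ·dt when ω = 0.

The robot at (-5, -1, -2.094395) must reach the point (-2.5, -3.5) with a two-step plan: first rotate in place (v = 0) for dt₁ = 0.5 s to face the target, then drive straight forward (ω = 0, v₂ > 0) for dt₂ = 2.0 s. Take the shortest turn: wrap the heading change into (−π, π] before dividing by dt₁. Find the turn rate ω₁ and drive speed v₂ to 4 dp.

heading to target = atan2(-3.5−-1, -2.5−-5) = -0.7854
Δθ = wrap(-0.7854 − -2.0944) = 1.3090; ω₁ = Δθ/dt₁ = 2.6180
distance = √((-2.5−-5)² + (-3.5−-1)²) = 3.5355; v₂ = distance/dt₂ = 1.7678

ω₁ = 2.6180, v₂ = 1.7678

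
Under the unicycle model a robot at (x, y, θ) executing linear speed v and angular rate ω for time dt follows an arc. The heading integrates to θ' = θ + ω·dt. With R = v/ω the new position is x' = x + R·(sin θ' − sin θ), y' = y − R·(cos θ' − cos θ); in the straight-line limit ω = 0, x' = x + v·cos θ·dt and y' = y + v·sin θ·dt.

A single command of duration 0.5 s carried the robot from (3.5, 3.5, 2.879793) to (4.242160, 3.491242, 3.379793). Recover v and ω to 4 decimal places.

v = -1.5000, ω = 1.0000

Δθ = 3.379793 − 2.879793 = 0.500000
ω = Δθ/dt = 0.500000/0.5 = 1.0000
R = Δx/(sin θ' − sin θ) = -1.5000
v = R·ω = -1.5000·1.0000 = -1.5000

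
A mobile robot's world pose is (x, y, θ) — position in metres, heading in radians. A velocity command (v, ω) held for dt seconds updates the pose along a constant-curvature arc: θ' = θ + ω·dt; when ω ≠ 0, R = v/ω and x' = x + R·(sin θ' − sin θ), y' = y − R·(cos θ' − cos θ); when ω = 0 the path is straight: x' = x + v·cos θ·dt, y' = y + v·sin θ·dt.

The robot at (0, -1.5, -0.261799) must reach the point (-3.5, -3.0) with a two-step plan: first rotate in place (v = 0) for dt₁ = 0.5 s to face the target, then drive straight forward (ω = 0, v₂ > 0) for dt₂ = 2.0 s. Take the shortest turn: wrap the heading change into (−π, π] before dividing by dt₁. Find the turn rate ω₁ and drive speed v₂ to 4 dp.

heading to target = atan2(-3−-1.5, -3.5−0) = -2.7367
Δθ = wrap(-2.7367 − -0.2618) = -2.4749; ω₁ = Δθ/dt₁ = -4.9498
distance = √((-3.5−0)² + (-3−-1.5)²) = 3.8079; v₂ = distance/dt₂ = 1.9039

ω₁ = -4.9498, v₂ = 1.9039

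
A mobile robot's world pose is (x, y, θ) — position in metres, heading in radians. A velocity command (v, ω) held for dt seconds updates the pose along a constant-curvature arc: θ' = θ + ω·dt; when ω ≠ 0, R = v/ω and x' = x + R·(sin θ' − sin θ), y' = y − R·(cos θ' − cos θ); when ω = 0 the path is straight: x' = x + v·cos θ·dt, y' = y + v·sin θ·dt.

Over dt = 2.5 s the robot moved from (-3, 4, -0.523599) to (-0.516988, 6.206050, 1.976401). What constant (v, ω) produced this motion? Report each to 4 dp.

v = 1.7500, ω = 1.0000

Δθ = 1.976401 − -0.523599 = 2.500000
ω = Δθ/dt = 2.500000/2.5 = 1.0000
R = Δx/(sin θ' − sin θ) = 1.7500
v = R·ω = 1.7500·1.0000 = 1.7500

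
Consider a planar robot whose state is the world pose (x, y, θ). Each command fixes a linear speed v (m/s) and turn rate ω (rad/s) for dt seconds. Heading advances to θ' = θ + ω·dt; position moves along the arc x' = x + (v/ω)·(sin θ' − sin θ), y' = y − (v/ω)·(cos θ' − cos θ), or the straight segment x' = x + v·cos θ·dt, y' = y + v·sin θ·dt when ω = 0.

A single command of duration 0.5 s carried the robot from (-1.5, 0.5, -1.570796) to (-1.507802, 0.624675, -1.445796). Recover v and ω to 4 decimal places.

v = -0.2500, ω = 0.2500

Δθ = -1.445796 − -1.570796 = 0.125000
ω = Δθ/dt = 0.125000/0.5 = 0.2500
R = −Δy/(cos θ' − cos θ) = -1.0000
v = R·ω = -1.0000·0.2500 = -0.2500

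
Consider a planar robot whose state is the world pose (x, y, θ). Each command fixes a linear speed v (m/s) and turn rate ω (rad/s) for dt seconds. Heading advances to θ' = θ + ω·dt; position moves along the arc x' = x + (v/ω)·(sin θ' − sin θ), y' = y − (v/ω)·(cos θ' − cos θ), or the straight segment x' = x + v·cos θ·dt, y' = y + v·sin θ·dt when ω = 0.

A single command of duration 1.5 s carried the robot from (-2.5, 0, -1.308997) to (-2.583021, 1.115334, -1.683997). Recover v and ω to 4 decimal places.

Δθ = -1.683997 − -1.308997 = -0.375000
ω = Δθ/dt = -0.375000/1.5 = -0.2500
R = −Δy/(cos θ' − cos θ) = 3.0000
v = R·ω = 3.0000·-0.2500 = -0.7500

v = -0.7500, ω = -0.2500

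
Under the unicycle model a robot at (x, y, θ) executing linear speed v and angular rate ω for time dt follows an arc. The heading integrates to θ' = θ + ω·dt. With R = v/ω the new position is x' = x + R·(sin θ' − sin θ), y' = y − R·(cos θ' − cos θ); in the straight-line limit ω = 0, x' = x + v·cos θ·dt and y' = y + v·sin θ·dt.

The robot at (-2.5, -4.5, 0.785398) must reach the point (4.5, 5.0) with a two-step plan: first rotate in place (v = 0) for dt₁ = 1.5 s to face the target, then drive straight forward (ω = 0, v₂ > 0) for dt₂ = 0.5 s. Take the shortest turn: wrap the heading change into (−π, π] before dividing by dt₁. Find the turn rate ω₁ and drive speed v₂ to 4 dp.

ω₁ = 0.1002, v₂ = 23.6008

heading to target = atan2(5−-4.5, 4.5−-2.5) = 0.9358
Δθ = wrap(0.9358 − 0.7854) = 0.1504; ω₁ = Δθ/dt₁ = 0.1002
distance = √((4.5−-2.5)² + (5−-4.5)²) = 11.8004; v₂ = distance/dt₂ = 23.6008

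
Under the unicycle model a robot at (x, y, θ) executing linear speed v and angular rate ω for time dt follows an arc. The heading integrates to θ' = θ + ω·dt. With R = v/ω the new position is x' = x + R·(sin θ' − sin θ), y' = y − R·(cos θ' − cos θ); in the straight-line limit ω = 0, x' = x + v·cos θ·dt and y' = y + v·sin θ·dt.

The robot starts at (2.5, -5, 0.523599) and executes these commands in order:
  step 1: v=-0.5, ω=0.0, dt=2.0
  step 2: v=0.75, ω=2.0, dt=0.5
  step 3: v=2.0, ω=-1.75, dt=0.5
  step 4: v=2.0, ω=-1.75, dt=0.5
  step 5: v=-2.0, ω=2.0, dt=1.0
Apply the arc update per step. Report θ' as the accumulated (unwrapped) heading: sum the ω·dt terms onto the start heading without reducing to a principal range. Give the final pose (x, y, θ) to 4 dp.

(2.0152, -5.3091, 1.7736)

step 1: θ'=0.5236 (straight) → pose (1.6340, -5.5000, 0.5236)
step 2: θ'=1.5236 (R=0.3750) → pose (1.8211, -5.1929, 1.5236)
step 3: θ'=0.6486 (R=-1.1429) → pose (2.2723, -4.3361, 0.6486)
step 4: θ'=-0.2264 (R=-1.1429) → pose (3.2192, -4.1332, -0.2264)
step 5: θ'=1.7736 (R=-1.0000) → pose (2.0152, -5.3091, 1.7736)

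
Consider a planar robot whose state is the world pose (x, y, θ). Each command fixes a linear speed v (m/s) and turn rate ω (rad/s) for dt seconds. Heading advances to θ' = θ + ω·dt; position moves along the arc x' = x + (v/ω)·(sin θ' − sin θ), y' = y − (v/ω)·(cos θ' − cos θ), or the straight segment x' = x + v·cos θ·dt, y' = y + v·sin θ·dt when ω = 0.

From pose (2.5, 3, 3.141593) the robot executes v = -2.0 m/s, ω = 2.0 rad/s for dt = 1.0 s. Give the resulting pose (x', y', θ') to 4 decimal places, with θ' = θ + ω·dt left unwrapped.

θ' = 3.1416 + 2.0·1.0 = 5.1416
R = v/ω = -2.0/2.0 = -1.0000
x' = 2.5 + -1.0000·(sin 5.1416 − sin 3.1416) = 3.4093
y' = 3 − -1.0000·(cos 5.1416 − cos 3.1416) = 4.4161

(3.4093, 4.4161, 5.1416)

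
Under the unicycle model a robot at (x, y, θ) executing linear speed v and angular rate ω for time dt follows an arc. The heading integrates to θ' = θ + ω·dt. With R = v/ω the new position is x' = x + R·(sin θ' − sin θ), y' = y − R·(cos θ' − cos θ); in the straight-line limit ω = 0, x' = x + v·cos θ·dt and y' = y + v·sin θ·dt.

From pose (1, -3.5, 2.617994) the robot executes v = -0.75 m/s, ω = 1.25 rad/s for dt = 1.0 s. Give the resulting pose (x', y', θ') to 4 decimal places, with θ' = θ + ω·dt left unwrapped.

(1.6985, -3.4289, 3.8680)

θ' = 2.6180 + 1.25·1.0 = 3.8680
R = v/ω = -0.75/1.25 = -0.6000
x' = 1 + -0.6000·(sin 3.8680 − sin 2.6180) = 1.6985
y' = -3.5 − -0.6000·(cos 3.8680 − cos 2.6180) = -3.4289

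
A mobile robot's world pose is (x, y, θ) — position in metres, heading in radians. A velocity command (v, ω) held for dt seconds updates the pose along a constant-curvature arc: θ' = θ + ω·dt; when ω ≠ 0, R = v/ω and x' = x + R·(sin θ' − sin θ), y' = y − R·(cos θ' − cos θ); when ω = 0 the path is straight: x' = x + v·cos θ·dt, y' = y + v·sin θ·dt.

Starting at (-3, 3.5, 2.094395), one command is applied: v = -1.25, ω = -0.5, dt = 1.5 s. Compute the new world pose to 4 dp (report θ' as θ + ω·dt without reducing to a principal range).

(-2.7289, 1.6888, 1.3444)

θ' = 2.0944 + -0.5·1.5 = 1.3444
R = v/ω = -1.25/-0.5 = 2.5000
x' = -3 + 2.5000·(sin 1.3444 − sin 2.0944) = -2.7289
y' = 3.5 − 2.5000·(cos 1.3444 − cos 2.0944) = 1.6888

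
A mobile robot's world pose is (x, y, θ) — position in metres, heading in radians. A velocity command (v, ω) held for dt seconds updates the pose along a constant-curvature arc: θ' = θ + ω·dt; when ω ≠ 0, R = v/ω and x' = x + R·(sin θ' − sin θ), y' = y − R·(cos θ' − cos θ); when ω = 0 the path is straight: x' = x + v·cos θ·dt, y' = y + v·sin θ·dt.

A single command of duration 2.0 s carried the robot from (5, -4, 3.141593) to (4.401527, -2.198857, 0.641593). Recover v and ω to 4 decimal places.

Δθ = 0.641593 − 3.141593 = -2.500000
ω = Δθ/dt = -2.500000/2.0 = -1.2500
R = −Δy/(cos θ' − cos θ) = -1.0000
v = R·ω = -1.0000·-1.2500 = 1.2500

v = 1.2500, ω = -1.2500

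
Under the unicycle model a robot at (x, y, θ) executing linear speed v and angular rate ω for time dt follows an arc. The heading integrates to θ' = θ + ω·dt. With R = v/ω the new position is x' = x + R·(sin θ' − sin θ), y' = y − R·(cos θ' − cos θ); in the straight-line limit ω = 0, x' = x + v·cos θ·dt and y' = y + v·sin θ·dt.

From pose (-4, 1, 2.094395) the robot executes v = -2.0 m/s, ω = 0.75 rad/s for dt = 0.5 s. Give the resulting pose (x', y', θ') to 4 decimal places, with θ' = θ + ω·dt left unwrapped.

θ' = 2.0944 + 0.75·0.5 = 2.4694
R = v/ω = -2.0/0.75 = -2.6667
x' = -4 + -2.6667·(sin 2.4694 − sin 2.0944) = -3.3512
y' = 1 − -2.6667·(cos 2.4694 − cos 2.0944) = 0.2468

(-3.3512, 0.2468, 2.4694)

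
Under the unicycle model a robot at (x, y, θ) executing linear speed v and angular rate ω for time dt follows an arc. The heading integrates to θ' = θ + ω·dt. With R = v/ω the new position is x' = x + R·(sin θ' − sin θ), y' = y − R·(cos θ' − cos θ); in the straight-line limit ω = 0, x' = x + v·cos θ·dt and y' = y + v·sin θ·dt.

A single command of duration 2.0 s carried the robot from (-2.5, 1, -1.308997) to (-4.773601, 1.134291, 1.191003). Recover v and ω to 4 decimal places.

Δθ = 1.191003 − -1.308997 = 2.500000
ω = Δθ/dt = 2.500000/2.0 = 1.2500
R = Δx/(sin θ' − sin θ) = -1.2000
v = R·ω = -1.2000·1.2500 = -1.5000

v = -1.5000, ω = 1.2500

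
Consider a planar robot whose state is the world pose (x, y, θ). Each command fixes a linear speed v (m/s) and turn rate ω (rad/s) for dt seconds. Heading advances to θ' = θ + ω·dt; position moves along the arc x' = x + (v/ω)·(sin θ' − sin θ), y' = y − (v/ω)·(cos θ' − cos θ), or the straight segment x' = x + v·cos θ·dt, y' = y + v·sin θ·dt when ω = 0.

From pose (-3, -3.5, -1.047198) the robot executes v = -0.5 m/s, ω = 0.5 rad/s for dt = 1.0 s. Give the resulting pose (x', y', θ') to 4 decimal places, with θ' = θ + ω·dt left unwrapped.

θ' = -1.0472 + 0.5·1.0 = -0.5472
R = v/ω = -0.5/0.5 = -1.0000
x' = -3 + -1.0000·(sin -0.5472 − sin -1.0472) = -3.3457
y' = -3.5 − -1.0000·(cos -0.5472 − cos -1.0472) = -3.1460

(-3.3457, -3.1460, -0.5472)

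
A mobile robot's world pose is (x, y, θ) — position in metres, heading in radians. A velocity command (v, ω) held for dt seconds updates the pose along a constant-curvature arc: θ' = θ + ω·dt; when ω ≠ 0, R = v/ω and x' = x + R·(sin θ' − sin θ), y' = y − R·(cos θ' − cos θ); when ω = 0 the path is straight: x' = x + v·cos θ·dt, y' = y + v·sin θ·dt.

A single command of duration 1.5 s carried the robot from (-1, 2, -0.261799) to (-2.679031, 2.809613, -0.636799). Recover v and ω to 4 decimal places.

v = -1.2500, ω = -0.2500

Δθ = -0.636799 − -0.261799 = -0.375000
ω = Δθ/dt = -0.375000/1.5 = -0.2500
R = Δx/(sin θ' − sin θ) = 5.0000
v = R·ω = 5.0000·-0.2500 = -1.2500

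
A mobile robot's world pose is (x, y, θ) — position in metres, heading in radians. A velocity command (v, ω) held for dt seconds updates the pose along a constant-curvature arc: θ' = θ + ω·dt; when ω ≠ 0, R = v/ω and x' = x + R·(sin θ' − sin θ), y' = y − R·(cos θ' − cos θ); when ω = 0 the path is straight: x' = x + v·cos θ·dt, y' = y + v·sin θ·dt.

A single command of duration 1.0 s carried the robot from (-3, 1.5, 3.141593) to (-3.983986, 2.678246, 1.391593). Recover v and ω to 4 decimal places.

v = 1.7500, ω = -1.7500

Δθ = 1.391593 − 3.141593 = -1.750000
ω = Δθ/dt = -1.750000/1.0 = -1.7500
R = −Δy/(cos θ' − cos θ) = -1.0000
v = R·ω = -1.0000·-1.7500 = 1.7500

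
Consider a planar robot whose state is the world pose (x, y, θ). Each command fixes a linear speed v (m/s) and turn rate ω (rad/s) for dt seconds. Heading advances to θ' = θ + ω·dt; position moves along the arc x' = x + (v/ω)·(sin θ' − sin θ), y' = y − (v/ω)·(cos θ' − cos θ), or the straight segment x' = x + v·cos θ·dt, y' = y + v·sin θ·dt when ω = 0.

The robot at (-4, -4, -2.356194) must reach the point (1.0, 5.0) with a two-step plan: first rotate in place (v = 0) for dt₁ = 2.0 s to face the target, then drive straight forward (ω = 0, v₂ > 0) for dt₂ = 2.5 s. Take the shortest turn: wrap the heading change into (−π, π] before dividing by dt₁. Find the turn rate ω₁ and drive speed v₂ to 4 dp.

ω₁ = -1.4316, v₂ = 4.1183

heading to target = atan2(5−-4, 1−-4) = 1.0637
Δθ = wrap(1.0637 − -2.3562) = -2.8633; ω₁ = Δθ/dt₁ = -1.4316
distance = √((1−-4)² + (5−-4)²) = 10.2956; v₂ = distance/dt₂ = 4.1183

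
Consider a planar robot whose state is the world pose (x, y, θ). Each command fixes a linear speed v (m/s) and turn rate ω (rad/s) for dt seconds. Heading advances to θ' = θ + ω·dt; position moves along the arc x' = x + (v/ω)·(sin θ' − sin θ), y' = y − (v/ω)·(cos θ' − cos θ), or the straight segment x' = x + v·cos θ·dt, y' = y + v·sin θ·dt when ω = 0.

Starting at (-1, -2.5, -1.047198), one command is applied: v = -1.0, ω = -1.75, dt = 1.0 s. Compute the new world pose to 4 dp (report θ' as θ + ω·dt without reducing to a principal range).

(-0.6981, -1.6764, -2.7972)

θ' = -1.0472 + -1.75·1.0 = -2.7972
R = v/ω = -1.0/-1.75 = 0.5714
x' = -1 + 0.5714·(sin -2.7972 − sin -1.0472) = -0.6981
y' = -2.5 − 0.5714·(cos -2.7972 − cos -1.0472) = -1.6764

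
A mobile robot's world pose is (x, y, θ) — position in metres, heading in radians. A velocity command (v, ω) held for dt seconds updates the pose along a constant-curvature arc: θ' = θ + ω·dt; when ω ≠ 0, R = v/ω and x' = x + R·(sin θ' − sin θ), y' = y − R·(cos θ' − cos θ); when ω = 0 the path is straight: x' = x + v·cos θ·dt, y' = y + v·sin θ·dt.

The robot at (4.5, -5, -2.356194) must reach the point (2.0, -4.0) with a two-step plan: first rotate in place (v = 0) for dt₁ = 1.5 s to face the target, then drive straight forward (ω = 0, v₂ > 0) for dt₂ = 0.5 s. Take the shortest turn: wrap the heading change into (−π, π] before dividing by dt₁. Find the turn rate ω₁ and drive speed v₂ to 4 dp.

heading to target = atan2(-4−-5, 2−4.5) = 2.7611
Δθ = wrap(2.7611 − -2.3562) = -1.1659; ω₁ = Δθ/dt₁ = -0.7773
distance = √((2−4.5)² + (-4−-5)²) = 2.6926; v₂ = distance/dt₂ = 5.3852

ω₁ = -0.7773, v₂ = 5.3852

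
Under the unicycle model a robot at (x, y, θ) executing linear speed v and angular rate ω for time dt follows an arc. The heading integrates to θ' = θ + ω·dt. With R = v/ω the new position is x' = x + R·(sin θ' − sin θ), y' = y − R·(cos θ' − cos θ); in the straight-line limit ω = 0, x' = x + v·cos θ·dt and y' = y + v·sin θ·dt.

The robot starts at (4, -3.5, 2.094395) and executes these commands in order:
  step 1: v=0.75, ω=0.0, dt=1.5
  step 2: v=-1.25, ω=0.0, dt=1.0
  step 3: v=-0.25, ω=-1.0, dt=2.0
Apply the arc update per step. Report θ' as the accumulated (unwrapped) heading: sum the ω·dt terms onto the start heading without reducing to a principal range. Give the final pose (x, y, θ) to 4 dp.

step 1: θ'=2.0944 (straight) → pose (3.4375, -2.5257, 2.0944)
step 2: θ'=2.0944 (straight) → pose (4.0625, -3.6083, 2.0944)
step 3: θ'=0.0944 (R=0.2500) → pose (3.8696, -3.9821, 0.0944)

(3.8696, -3.9821, 0.0944)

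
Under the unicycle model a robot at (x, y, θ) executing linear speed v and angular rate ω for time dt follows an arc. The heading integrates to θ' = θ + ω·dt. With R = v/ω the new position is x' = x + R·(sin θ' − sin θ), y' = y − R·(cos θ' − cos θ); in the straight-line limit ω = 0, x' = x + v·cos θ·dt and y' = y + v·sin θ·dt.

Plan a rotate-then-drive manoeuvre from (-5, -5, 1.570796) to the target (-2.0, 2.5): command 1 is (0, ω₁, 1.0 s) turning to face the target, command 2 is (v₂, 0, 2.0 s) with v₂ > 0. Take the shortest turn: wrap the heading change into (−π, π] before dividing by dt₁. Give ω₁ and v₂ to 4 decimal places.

heading to target = atan2(2.5−-5, -2−-5) = 1.1903
Δθ = wrap(1.1903 − 1.5708) = -0.3805; ω₁ = Δθ/dt₁ = -0.3805
distance = √((-2−-5)² + (2.5−-5)²) = 8.0777; v₂ = distance/dt₂ = 4.0389

ω₁ = -0.3805, v₂ = 4.0389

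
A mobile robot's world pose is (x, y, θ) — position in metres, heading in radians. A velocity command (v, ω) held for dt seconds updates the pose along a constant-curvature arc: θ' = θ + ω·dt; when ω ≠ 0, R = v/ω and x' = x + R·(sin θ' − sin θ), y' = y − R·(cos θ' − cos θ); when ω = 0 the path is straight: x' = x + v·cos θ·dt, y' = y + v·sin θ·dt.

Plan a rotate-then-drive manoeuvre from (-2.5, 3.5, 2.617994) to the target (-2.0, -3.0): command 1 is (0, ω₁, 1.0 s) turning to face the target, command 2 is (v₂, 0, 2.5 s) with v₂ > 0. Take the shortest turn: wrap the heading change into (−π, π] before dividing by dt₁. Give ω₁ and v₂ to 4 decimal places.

heading to target = atan2(-3−3.5, -2−-2.5) = -1.4940
Δθ = wrap(-1.4940 − 2.6180) = 2.1712; ω₁ = Δθ/dt₁ = 2.1712
distance = √((-2−-2.5)² + (-3−3.5)²) = 6.5192; v₂ = distance/dt₂ = 2.6077

ω₁ = 2.1712, v₂ = 2.6077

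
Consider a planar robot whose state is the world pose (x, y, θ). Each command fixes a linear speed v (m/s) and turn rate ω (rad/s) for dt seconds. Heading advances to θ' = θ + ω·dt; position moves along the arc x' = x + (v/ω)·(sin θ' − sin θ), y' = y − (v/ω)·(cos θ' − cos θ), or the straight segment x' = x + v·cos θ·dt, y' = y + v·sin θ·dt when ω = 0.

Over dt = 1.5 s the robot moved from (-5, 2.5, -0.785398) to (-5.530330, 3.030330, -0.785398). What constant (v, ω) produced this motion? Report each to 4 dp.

Δθ = -0.785398 − -0.785398 = 0.000000
ω = Δθ/dt = 0.000000/1.5 = 0.0000
ω = 0 → v = (Δx·cos θ + Δy·sin θ)/dt = -0.5000

v = -0.5000, ω = 0.0000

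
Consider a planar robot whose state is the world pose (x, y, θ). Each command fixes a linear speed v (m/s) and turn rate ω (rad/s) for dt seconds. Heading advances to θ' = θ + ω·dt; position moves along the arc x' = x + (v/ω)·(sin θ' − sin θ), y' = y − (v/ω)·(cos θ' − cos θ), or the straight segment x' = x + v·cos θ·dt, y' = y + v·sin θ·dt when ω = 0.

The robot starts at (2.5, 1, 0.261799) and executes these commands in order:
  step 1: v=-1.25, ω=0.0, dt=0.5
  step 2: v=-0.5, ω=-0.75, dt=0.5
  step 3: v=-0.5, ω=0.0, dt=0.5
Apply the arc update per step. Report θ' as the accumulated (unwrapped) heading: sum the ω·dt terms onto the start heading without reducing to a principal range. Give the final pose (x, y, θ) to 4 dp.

step 1: θ'=0.2618 (straight) → pose (1.8963, 0.8382, 0.2618)
step 2: θ'=-0.1132 (R=0.6667) → pose (1.6484, 0.8198, -0.1132)
step 3: θ'=-0.1132 (straight) → pose (1.4000, 0.8480, -0.1132)

(1.4000, 0.8480, -0.1132)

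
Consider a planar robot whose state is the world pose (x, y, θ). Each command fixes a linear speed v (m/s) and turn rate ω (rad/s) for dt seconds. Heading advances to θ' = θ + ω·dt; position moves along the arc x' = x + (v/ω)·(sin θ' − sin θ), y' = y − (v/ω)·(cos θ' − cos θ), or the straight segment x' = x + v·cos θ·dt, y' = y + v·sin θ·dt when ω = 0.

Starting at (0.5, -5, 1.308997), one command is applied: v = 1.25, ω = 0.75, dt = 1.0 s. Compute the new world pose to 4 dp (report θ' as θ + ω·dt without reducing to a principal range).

θ' = 1.3090 + 0.75·1.0 = 2.0590
R = v/ω = 1.25/0.75 = 1.6667
x' = 0.5 + 1.6667·(sin 2.0590 − sin 1.3090) = 0.3621
y' = -5 − 1.6667·(cos 2.0590 − cos 1.3090) = -3.7869

(0.3621, -3.7869, 2.0590)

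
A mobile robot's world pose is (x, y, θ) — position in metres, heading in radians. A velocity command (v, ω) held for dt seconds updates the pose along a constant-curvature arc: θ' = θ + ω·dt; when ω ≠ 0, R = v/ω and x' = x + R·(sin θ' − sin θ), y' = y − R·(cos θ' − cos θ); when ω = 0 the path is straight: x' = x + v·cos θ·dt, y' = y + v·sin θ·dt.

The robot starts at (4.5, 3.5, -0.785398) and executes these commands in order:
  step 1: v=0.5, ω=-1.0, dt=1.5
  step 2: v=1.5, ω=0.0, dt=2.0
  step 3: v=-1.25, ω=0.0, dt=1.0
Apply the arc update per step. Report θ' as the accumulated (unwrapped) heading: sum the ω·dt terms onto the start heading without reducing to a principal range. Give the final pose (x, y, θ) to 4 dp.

(3.3773, 1.4969, -2.2854)

step 1: θ'=-2.2854 (R=-0.5000) → pose (4.5241, 2.8188, -2.2854)
step 2: θ'=-2.2854 (straight) → pose (2.5582, 0.5527, -2.2854)
step 3: θ'=-2.2854 (straight) → pose (3.3773, 1.4969, -2.2854)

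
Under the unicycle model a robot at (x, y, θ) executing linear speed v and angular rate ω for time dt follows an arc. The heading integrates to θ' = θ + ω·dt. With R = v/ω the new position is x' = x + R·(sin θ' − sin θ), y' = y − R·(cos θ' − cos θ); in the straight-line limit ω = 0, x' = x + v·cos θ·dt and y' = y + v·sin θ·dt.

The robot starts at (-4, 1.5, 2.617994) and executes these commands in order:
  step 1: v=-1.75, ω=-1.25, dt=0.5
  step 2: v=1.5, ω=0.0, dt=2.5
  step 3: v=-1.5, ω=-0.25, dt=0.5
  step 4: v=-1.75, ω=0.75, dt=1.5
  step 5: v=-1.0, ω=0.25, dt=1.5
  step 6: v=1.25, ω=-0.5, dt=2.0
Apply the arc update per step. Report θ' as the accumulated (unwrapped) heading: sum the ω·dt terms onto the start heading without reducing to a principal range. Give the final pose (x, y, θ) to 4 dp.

step 1: θ'=1.9930 (R=1.4000) → pose (-3.4229, 0.8612, 1.9930)
step 2: θ'=1.9930 (straight) → pose (-4.9596, 4.2820, 1.9930)
step 3: θ'=1.8680 (R=6.0000) → pose (-4.6957, 3.5804, 1.8680)
step 4: θ'=2.9930 (R=-2.3333) → pose (-2.8101, 1.9561, 2.9930)
step 5: θ'=3.3680 (R=-4.0000) → pose (-1.3200, 2.0141, 3.3680)
step 6: θ'=2.3680 (R=-2.5000) → pose (-3.6280, 2.6618, 2.3680)

(-3.6280, 2.6618, 2.3680)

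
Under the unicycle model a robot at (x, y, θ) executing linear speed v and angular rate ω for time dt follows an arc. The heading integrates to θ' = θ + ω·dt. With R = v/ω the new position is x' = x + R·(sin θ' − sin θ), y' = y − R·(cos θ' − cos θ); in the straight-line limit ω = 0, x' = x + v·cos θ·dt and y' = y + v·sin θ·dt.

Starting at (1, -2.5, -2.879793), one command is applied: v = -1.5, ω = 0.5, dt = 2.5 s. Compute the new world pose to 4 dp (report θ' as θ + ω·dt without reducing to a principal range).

θ' = -2.8798 + 0.5·2.5 = -1.6298
R = v/ω = -1.5/0.5 = -3.0000
x' = 1 + -3.0000·(sin -1.6298 − sin -2.8798) = 3.2183
y' = -2.5 − -3.0000·(cos -1.6298 − cos -2.8798) = 0.2209

(3.2183, 0.2209, -1.6298)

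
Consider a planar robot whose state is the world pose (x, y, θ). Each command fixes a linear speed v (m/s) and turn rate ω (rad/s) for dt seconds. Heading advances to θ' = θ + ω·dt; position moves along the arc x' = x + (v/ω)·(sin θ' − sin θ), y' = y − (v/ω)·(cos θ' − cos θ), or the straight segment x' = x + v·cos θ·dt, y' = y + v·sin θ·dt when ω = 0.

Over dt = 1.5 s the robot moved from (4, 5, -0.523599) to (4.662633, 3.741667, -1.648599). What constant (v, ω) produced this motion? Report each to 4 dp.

Δθ = -1.648599 − -0.523599 = -1.125000
ω = Δθ/dt = -1.125000/1.5 = -0.7500
R = −Δy/(cos θ' − cos θ) = -1.3333
v = R·ω = -1.3333·-0.7500 = 1.0000

v = 1.0000, ω = -0.7500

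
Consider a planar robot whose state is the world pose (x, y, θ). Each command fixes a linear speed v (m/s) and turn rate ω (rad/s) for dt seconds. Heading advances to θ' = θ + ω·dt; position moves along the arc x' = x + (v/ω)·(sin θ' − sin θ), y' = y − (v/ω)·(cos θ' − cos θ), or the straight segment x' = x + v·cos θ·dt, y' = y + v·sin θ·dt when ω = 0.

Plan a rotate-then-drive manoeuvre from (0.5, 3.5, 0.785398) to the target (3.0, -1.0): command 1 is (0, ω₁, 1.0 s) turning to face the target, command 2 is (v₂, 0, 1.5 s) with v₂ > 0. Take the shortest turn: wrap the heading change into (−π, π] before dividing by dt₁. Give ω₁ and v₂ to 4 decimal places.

ω₁ = -1.8491, v₂ = 3.4319

heading to target = atan2(-1−3.5, 3−0.5) = -1.0637
Δθ = wrap(-1.0637 − 0.7854) = -1.8491; ω₁ = Δθ/dt₁ = -1.8491
distance = √((3−0.5)² + (-1−3.5)²) = 5.1478; v₂ = distance/dt₂ = 3.4319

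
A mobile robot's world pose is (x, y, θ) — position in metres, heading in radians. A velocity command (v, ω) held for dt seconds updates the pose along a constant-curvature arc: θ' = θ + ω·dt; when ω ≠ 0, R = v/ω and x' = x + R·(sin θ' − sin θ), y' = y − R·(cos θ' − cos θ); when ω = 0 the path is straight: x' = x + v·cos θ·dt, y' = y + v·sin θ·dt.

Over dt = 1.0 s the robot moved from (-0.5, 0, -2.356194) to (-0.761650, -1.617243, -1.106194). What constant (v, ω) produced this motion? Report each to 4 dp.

v = 1.7500, ω = 1.2500

Δθ = -1.106194 − -2.356194 = 1.250000
ω = Δθ/dt = 1.250000/1.0 = 1.2500
R = −Δy/(cos θ' − cos θ) = 1.4000
v = R·ω = 1.4000·1.2500 = 1.7500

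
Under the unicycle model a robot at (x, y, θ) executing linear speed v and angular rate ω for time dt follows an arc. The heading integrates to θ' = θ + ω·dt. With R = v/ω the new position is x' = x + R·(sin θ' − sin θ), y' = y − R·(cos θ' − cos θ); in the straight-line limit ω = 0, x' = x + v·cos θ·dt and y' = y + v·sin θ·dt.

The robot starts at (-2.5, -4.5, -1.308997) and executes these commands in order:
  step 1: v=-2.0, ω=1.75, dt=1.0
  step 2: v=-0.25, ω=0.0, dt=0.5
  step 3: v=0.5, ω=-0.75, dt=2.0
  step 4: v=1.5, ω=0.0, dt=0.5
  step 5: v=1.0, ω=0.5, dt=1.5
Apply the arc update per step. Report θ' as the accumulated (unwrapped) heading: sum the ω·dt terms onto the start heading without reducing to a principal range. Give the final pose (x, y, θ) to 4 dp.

step 1: θ'=0.4410 (R=-1.1429) → pose (-4.0917, -3.7623, 0.4410)
step 2: θ'=0.4410 (straight) → pose (-4.2048, -3.8156, 0.4410)
step 3: θ'=-1.0590 (R=-0.6667) → pose (-3.3390, -4.0920, -1.0590)
step 4: θ'=-1.0590 (straight) → pose (-2.9717, -4.7459, -1.0590)
step 5: θ'=-0.3090 (R=2.0000) → pose (-1.8361, -5.6717, -0.3090)

(-1.8361, -5.6717, -0.3090)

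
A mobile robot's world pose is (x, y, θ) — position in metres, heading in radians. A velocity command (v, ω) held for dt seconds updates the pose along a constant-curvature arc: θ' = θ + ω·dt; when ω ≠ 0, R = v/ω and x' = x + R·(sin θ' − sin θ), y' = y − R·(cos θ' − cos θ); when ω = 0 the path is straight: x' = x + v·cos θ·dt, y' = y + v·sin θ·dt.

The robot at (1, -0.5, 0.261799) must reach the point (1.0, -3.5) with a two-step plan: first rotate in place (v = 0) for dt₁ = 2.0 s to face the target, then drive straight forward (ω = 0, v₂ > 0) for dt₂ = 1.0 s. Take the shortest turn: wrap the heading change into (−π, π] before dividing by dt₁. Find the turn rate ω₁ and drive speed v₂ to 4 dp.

ω₁ = -0.9163, v₂ = 3.0000

heading to target = atan2(-3.5−-0.5, 1−1) = -1.5708
Δθ = wrap(-1.5708 − 0.2618) = -1.8326; ω₁ = Δθ/dt₁ = -0.9163
distance = √((1−1)² + (-3.5−-0.5)²) = 3.0000; v₂ = distance/dt₂ = 3.0000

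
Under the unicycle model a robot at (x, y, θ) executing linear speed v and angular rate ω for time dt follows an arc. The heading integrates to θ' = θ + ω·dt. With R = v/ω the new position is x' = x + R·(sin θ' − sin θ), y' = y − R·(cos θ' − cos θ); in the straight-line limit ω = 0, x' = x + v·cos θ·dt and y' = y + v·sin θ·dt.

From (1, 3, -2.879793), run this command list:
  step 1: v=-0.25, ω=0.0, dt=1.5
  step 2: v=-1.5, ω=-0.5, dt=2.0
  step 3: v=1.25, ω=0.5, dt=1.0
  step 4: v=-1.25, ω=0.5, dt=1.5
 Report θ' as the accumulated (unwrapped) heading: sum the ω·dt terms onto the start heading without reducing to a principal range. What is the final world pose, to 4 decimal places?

(4.8793, 3.2483, -2.6298)

step 1: θ'=-2.8798 (straight) → pose (1.3622, 3.0971, -2.8798)
step 2: θ'=-3.8798 (R=3.0000) → pose (4.1576, 2.4183, -3.8798)
step 3: θ'=-3.3798 (R=2.5000) → pose (3.0650, 2.9985, -3.3798)
step 4: θ'=-2.6298 (R=-2.5000) → pose (4.8793, 3.2483, -2.6298)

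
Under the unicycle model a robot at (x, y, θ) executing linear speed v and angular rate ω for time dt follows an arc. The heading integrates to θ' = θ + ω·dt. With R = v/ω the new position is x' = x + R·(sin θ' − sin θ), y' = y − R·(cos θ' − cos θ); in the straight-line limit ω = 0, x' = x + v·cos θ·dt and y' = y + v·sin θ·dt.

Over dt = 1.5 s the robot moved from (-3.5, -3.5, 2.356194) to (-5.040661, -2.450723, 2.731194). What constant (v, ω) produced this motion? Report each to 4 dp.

v = 1.2500, ω = 0.2500

Δθ = 2.731194 − 2.356194 = 0.375000
ω = Δθ/dt = 0.375000/1.5 = 0.2500
R = Δx/(sin θ' − sin θ) = 5.0000
v = R·ω = 5.0000·0.2500 = 1.2500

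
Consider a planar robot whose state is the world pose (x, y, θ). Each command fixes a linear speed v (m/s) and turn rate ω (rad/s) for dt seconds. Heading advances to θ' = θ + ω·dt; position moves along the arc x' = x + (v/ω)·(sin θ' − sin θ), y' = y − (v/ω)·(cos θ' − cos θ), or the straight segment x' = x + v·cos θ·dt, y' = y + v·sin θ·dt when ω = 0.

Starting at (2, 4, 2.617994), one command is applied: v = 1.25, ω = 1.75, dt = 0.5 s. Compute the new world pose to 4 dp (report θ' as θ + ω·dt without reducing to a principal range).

(1.3970, 4.0520, 3.4930)

θ' = 2.6180 + 1.75·0.5 = 3.4930
R = v/ω = 1.25/1.75 = 0.7143
x' = 2 + 0.7143·(sin 3.4930 − sin 2.6180) = 1.3970
y' = 4 − 0.7143·(cos 3.4930 − cos 2.6180) = 4.0520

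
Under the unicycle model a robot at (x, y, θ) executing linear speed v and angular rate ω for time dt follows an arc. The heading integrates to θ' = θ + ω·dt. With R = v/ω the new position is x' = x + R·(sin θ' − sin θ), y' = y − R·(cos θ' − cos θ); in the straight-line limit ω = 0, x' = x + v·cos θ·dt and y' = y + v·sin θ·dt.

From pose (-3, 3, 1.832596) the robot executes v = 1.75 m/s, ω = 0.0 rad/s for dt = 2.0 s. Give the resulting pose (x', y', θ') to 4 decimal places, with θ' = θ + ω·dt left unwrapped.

(-3.9059, 6.3807, 1.8326)

θ' = 1.8326 + 0.0·2.0 = 1.8326
ω = 0 → straight: x' = -3 + 1.75·cos(1.8326)·2.0 = -3.9059
y' = 3 + 1.75·sin(1.8326)·2.0 = 6.3807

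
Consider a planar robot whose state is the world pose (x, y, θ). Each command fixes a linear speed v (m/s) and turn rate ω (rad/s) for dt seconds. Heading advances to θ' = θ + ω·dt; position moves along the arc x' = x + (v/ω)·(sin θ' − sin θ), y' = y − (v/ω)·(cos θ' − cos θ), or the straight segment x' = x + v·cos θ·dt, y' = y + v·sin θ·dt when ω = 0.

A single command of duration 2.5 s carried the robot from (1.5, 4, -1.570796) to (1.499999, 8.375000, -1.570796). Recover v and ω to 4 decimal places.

Δθ = -1.570796 − -1.570796 = 0.000000
ω = Δθ/dt = 0.000000/2.5 = 0.0000
ω = 0 → v = (Δx·cos θ + Δy·sin θ)/dt = -1.7500

v = -1.7500, ω = 0.0000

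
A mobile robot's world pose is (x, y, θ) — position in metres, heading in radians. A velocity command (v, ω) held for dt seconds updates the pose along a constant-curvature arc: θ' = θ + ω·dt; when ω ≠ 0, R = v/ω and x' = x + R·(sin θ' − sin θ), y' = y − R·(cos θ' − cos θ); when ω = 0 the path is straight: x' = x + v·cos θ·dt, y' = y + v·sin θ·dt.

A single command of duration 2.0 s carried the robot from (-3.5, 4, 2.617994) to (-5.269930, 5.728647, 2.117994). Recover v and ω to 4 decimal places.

Δθ = 2.117994 − 2.617994 = -0.500000
ω = Δθ/dt = -0.500000/2.0 = -0.2500
R = Δx/(sin θ' − sin θ) = -5.0000
v = R·ω = -5.0000·-0.2500 = 1.2500

v = 1.2500, ω = -0.2500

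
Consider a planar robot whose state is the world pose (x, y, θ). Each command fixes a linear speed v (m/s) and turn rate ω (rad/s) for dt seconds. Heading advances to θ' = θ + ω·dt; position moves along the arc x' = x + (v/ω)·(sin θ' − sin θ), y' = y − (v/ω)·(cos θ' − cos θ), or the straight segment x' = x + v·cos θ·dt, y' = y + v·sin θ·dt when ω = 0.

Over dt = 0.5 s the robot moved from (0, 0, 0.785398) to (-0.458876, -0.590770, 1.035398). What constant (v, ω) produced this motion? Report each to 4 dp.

Δθ = 1.035398 − 0.785398 = 0.250000
ω = Δθ/dt = 0.250000/0.5 = 0.5000
R = −Δy/(cos θ' − cos θ) = -3.0000
v = R·ω = -3.0000·0.5000 = -1.5000

v = -1.5000, ω = 0.5000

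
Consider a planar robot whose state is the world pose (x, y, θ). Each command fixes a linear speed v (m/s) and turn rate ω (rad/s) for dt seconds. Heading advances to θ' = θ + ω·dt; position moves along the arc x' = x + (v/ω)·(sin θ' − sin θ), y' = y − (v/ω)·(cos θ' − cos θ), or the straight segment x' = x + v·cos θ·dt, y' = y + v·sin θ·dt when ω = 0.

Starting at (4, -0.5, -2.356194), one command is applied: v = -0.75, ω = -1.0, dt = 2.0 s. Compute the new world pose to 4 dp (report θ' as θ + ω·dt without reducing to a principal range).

θ' = -2.3562 + -1.0·2.0 = -4.3562
R = v/ω = -0.75/-1.0 = 0.7500
x' = 4 + 0.7500·(sin -4.3562 − sin -2.3562) = 5.2333
y' = -0.5 − 0.7500·(cos -4.3562 − cos -2.3562) = -0.7688

(5.2333, -0.7688, -4.3562)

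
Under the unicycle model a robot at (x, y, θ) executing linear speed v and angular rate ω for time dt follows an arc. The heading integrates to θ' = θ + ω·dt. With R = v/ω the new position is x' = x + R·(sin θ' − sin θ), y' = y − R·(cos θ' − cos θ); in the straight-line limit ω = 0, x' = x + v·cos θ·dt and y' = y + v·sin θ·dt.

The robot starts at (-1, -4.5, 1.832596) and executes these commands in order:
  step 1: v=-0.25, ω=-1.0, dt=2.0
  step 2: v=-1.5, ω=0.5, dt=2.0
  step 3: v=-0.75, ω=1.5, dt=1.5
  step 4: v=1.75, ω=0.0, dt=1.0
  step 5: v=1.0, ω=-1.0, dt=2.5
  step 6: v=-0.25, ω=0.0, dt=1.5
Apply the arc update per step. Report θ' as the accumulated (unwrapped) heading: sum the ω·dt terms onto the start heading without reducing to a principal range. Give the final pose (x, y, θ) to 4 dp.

step 1: θ'=-0.1674 (R=0.2500) → pose (-1.2831, -4.8112, -0.1674)
step 2: θ'=0.8326 (R=-3.0000) → pose (-4.0020, -5.7504, 0.8326)
step 3: θ'=3.0826 (R=-0.5000) → pose (-3.6617, -6.5860, 3.0826)
step 4: θ'=3.0826 (straight) → pose (-5.4086, -6.4828, 3.0826)
step 5: θ'=0.5826 (R=-1.0000) → pose (-5.8999, -4.6495, 0.5826)
step 6: θ'=0.5826 (straight) → pose (-6.2130, -4.8558, 0.5826)

(-6.2130, -4.8558, 0.5826)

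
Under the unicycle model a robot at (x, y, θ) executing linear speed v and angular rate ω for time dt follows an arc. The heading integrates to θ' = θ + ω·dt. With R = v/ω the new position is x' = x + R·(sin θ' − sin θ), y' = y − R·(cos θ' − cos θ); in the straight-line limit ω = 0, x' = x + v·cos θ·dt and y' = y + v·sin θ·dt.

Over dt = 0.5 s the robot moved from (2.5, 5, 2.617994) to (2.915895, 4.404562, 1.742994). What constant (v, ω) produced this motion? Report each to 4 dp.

Δθ = 1.742994 − 2.617994 = -0.875000
ω = Δθ/dt = -0.875000/0.5 = -1.7500
R = −Δy/(cos θ' − cos θ) = 0.8571
v = R·ω = 0.8571·-1.7500 = -1.5000

v = -1.5000, ω = -1.7500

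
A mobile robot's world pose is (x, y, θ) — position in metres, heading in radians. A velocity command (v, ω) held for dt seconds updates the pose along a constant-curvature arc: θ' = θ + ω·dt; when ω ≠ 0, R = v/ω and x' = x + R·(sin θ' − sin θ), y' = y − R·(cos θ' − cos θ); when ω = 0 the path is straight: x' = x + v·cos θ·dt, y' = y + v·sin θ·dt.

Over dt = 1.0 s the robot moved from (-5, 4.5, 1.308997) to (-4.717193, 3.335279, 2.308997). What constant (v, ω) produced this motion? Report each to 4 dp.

Δθ = 2.308997 − 1.308997 = 1.000000
ω = Δθ/dt = 1.000000/1.0 = 1.0000
R = −Δy/(cos θ' − cos θ) = -1.2500
v = R·ω = -1.2500·1.0000 = -1.2500

v = -1.2500, ω = 1.0000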